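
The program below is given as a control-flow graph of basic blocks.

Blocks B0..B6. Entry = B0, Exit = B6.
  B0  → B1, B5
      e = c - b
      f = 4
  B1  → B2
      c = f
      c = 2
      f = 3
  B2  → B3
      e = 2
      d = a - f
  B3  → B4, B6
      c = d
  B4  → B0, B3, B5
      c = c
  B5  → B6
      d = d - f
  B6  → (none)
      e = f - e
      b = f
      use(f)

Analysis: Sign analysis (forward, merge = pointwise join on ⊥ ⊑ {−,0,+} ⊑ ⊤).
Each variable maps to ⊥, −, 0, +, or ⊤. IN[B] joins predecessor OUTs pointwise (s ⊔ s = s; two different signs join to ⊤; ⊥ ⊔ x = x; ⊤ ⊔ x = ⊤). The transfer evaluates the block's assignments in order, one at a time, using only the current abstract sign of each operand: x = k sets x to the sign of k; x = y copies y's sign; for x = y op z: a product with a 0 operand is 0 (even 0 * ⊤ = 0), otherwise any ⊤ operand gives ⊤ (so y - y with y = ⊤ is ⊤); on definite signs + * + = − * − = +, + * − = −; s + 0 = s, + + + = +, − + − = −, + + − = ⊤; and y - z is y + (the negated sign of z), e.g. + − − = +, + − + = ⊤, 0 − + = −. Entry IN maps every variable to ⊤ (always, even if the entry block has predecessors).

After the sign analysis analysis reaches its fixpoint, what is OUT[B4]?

Answer: {a: ⊤, b: ⊤, c: ⊤, d: ⊤, e: +, f: +}

Working:
Converged values:
  B0:  IN=(all ⊤)  OUT={f:+; rest ⊤}
  B1:  IN={f:+; rest ⊤}  OUT={c:+, f:+; rest ⊤}
  B2:  IN={c:+, f:+; rest ⊤}  OUT={c:+, e:+, f:+; rest ⊤}
  B3:  IN={e:+, f:+; rest ⊤}  OUT={e:+, f:+; rest ⊤}
  B4:  IN={e:+, f:+; rest ⊤}  OUT={e:+, f:+; rest ⊤}
  B5:  IN={f:+; rest ⊤}  OUT={f:+; rest ⊤}
  B6:  IN={f:+; rest ⊤}  OUT={b:+, f:+; rest ⊤}

Merge at B4: IN[B4] = OUT[B3] = {a: ⊤, b: ⊤, c: ⊤, d: ⊤, e: +, f: +}
Applying B4's transfer function to that IN value gives OUT[B4] (row B4 above).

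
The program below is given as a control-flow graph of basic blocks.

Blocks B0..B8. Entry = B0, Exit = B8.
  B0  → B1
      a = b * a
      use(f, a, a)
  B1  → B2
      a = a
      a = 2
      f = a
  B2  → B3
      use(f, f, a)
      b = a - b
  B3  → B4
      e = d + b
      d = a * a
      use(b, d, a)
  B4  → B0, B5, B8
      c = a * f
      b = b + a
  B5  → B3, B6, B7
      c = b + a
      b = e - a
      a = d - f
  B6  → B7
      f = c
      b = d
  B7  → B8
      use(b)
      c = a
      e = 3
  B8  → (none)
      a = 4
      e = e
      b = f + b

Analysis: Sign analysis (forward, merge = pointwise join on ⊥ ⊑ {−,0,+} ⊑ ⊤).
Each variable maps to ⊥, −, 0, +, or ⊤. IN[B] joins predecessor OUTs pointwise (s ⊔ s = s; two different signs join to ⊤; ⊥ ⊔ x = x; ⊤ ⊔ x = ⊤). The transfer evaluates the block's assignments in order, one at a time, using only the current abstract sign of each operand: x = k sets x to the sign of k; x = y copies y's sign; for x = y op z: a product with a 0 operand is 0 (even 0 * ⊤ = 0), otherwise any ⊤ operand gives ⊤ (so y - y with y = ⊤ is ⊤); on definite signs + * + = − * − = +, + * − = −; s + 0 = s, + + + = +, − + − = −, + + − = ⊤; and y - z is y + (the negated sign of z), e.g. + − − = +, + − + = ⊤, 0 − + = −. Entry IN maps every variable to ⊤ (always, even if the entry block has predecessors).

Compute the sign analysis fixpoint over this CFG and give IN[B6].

Per-block solution:
  B0:  IN=(all ⊤)  OUT=(all ⊤)
  B1:  IN=(all ⊤)  OUT={a:+, f:+; rest ⊤}
  B2:  IN={a:+, f:+; rest ⊤}  OUT={a:+, f:+; rest ⊤}
  B3:  IN={f:+; rest ⊤}  OUT={f:+; rest ⊤}
  B4:  IN={f:+; rest ⊤}  OUT={f:+; rest ⊤}
  B5:  IN={f:+; rest ⊤}  OUT={f:+; rest ⊤}
  B6:  IN={f:+; rest ⊤}  OUT=(all ⊤)
  B7:  IN=(all ⊤)  OUT={e:+; rest ⊤}
  B8:  IN=(all ⊤)  OUT={a:+; rest ⊤}

Merge at B6: IN[B6] = OUT[B5] = {a: ⊤, b: ⊤, c: ⊤, d: ⊤, e: ⊤, f: +}

Answer: {a: ⊤, b: ⊤, c: ⊤, d: ⊤, e: ⊤, f: +}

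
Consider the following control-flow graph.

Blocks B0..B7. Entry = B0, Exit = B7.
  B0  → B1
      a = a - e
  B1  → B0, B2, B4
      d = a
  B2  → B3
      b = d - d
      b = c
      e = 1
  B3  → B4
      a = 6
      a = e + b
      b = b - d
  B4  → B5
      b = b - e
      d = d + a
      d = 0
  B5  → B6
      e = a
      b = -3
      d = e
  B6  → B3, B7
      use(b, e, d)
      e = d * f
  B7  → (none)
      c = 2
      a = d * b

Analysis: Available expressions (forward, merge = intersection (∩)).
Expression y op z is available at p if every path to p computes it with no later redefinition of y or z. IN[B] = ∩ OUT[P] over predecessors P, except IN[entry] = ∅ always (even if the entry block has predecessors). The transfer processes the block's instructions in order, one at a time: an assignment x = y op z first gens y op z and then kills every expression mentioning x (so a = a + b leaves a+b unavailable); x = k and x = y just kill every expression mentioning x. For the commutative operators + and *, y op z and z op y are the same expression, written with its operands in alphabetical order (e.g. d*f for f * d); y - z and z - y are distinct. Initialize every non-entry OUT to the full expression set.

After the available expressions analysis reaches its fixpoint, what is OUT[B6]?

Answer: {d*f}

Working:
Converged values:
  B0: | IN={} | OUT={}
  B1: | IN={} | OUT={}
  B2: | IN={} | OUT={d-d}
  B3: | IN={} | OUT={}
  B4: | IN={} | OUT={}
  B5: | IN={} | OUT={}
  B6: | IN={} | OUT={d*f}
  B7: | IN={d*f} | OUT={b*d, d*f}

Merge at B6: IN[B6] = OUT[B5] = {}
Applying B6's transfer function to that IN value gives OUT[B6] (row B6 above).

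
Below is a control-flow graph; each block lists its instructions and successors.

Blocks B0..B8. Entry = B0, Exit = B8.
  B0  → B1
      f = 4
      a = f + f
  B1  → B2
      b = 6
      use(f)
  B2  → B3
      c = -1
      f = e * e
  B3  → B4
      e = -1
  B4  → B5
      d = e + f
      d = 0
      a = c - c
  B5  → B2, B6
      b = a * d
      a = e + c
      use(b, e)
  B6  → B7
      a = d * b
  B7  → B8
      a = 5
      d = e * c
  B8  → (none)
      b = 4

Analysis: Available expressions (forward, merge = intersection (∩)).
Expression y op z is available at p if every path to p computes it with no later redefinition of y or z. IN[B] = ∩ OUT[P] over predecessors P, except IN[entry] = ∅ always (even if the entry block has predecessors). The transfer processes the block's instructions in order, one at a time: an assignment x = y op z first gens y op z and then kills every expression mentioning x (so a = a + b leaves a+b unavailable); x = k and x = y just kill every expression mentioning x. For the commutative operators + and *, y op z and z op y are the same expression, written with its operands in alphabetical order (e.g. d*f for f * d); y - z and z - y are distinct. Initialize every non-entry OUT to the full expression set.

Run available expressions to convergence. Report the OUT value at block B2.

Answer: {e*e}

Derivation:
Per-block solution:
  B0: | IN={} | OUT={f+f}
  B1: | IN={f+f} | OUT={f+f}
  B2: | IN={} | OUT={e*e}
  B3: | IN={e*e} | OUT={}
  B4: | IN={} | OUT={c-c, e+f}
  B5: | IN={c-c, e+f} | OUT={c+e, c-c, e+f}
  B6: | IN={c+e, c-c, e+f} | OUT={b*d, c+e, c-c, e+f}
  B7: | IN={b*d, c+e, c-c, e+f} | OUT={c*e, c+e, c-c, e+f}
  B8: | IN={c*e, c+e, c-c, e+f} | OUT={c*e, c+e, c-c, e+f}

Merge at B2: IN[B2] = OUT[B1] ∩ OUT[B5] = {}
Applying B2's transfer function to that IN value gives OUT[B2] (row B2 above).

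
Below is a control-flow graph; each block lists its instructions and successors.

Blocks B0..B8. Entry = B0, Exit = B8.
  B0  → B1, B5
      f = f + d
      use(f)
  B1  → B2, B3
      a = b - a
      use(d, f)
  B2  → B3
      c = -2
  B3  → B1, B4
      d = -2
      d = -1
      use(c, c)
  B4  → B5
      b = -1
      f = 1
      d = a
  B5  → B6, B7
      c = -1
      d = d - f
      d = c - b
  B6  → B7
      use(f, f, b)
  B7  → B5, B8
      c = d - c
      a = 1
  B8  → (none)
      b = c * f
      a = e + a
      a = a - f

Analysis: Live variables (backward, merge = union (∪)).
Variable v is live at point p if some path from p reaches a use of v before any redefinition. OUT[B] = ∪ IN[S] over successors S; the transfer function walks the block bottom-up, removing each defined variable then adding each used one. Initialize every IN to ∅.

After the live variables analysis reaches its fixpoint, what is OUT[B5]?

Answer: {b, c, d, e, f}

Trace:
Converged values:
  B0: | IN={a, b, c, d, e, f} | OUT={a, b, c, d, e, f}
  B1: | IN={a, b, c, d, e, f} | OUT={a, b, c, e, f}
  B2: | IN={a, b, e, f} | OUT={a, b, c, e, f}
  B3: | IN={a, b, c, e, f} | OUT={a, b, c, d, e, f}
  B4: | IN={a, e} | OUT={b, d, e, f}
  B5: | IN={b, d, e, f} | OUT={b, c, d, e, f}
  B6: | IN={b, c, d, e, f} | OUT={b, c, d, e, f}
  B7: | IN={b, c, d, e, f} | OUT={a, b, c, d, e, f}
  B8: | IN={a, c, e, f} | OUT={}

Merge at B5: OUT[B5] = IN[B6] ⊔ IN[B7] = {b, c, d, e, f}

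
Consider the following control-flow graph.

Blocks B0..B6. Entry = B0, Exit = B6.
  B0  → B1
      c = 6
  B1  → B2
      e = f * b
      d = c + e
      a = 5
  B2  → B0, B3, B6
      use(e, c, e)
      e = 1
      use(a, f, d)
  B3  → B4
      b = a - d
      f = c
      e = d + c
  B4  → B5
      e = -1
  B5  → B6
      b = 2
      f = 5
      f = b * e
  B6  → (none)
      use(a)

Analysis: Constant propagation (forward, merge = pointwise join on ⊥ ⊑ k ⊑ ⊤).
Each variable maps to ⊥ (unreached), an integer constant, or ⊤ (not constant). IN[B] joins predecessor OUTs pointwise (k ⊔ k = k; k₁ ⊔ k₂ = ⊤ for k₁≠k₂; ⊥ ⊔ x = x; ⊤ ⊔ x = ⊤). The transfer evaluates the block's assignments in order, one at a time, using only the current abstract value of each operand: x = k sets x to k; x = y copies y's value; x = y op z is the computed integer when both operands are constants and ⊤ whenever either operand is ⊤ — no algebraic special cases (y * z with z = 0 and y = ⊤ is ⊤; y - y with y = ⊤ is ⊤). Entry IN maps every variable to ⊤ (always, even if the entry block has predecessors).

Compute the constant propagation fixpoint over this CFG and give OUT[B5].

Converged values:
  B0: | IN=(all ⊤) | OUT={c:6; rest ⊤}
  B1: | IN={c:6; rest ⊤} | OUT={a:5, c:6; rest ⊤}
  B2: | IN={a:5, c:6; rest ⊤} | OUT={a:5, c:6, e:1; rest ⊤}
  B3: | IN={a:5, c:6, e:1; rest ⊤} | OUT={a:5, c:6, f:6; rest ⊤}
  B4: | IN={a:5, c:6, f:6; rest ⊤} | OUT={a:5, c:6, e:-1, f:6; rest ⊤}
  B5: | IN={a:5, c:6, e:-1, f:6; rest ⊤} | OUT={a:5, b:2, c:6, e:-1, f:-2; rest ⊤}
  B6: | IN={a:5, c:6; rest ⊤} | OUT={a:5, c:6; rest ⊤}

Merge at B5: IN[B5] = OUT[B4] = {a: 5, b: ⊤, c: 6, d: ⊤, e: -1, f: 6}
Applying B5's transfer function to that IN value gives OUT[B5] (row B5 above).

Answer: {a: 5, b: 2, c: 6, d: ⊤, e: -1, f: -2}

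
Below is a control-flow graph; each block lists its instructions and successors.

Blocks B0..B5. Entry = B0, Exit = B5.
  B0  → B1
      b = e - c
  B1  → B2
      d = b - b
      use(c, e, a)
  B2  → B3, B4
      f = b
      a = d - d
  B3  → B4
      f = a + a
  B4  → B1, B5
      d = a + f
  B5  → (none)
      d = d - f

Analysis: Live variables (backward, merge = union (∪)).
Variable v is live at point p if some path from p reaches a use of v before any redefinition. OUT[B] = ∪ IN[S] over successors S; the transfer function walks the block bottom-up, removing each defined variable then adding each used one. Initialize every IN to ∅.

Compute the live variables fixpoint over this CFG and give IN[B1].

Fixpoint table:
  B0:  IN={a, c, e}  OUT={a, b, c, e}
  B1:  IN={a, b, c, e}  OUT={b, c, d, e}
  B2:  IN={b, c, d, e}  OUT={a, b, c, e, f}
  B3:  IN={a, b, c, e}  OUT={a, b, c, e, f}
  B4:  IN={a, b, c, e, f}  OUT={a, b, c, d, e, f}
  B5:  IN={d, f}  OUT={}

Merge at B1: OUT[B1] = IN[B2] = {b, c, d, e}
Applying B1's transfer function to that OUT value gives IN[B1] (row B1 above).

Answer: {a, b, c, e}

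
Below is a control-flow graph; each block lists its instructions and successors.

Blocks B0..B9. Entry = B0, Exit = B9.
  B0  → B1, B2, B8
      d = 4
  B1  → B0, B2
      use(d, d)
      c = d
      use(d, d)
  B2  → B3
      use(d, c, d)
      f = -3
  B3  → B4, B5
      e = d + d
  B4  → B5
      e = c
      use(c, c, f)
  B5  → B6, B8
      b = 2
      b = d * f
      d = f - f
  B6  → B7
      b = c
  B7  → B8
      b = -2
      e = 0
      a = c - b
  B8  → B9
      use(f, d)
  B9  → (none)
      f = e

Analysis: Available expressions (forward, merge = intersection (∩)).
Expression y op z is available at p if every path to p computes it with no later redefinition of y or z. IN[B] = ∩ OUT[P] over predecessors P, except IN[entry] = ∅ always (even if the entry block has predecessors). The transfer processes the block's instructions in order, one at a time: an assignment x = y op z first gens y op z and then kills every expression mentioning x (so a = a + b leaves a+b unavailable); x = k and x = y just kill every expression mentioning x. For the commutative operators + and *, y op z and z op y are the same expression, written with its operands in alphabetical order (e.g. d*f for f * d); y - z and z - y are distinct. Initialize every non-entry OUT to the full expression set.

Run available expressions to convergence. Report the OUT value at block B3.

Fixpoint table:
  B0: | IN={} | OUT={}
  B1: | IN={} | OUT={}
  B2: | IN={} | OUT={}
  B3: | IN={} | OUT={d+d}
  B4: | IN={d+d} | OUT={d+d}
  B5: | IN={d+d} | OUT={f-f}
  B6: | IN={f-f} | OUT={f-f}
  B7: | IN={f-f} | OUT={c-b, f-f}
  B8: | IN={} | OUT={}
  B9: | IN={} | OUT={}

Merge at B3: IN[B3] = OUT[B2] = {}
Applying B3's transfer function to that IN value gives OUT[B3] (row B3 above).

Answer: {d+d}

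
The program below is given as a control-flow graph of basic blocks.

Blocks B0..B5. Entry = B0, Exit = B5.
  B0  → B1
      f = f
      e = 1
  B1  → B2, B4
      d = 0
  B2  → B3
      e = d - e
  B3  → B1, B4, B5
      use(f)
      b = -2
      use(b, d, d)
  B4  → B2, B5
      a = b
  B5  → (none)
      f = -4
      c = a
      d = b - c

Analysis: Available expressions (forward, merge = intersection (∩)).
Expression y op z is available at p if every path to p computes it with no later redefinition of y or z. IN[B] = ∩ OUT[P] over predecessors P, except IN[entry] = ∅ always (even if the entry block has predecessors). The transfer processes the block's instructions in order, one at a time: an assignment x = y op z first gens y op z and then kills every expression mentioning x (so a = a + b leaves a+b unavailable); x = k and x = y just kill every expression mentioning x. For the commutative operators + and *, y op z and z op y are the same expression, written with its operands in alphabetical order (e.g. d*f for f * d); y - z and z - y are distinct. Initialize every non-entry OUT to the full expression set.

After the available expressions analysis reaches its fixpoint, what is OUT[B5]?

Answer: {b-c}

Trace:
Converged values:
  B0: | IN={} | OUT={}
  B1: | IN={} | OUT={}
  B2: | IN={} | OUT={}
  B3: | IN={} | OUT={}
  B4: | IN={} | OUT={}
  B5: | IN={} | OUT={b-c}

Merge at B5: IN[B5] = OUT[B3] ∩ OUT[B4] = {}
Applying B5's transfer function to that IN value gives OUT[B5] (row B5 above).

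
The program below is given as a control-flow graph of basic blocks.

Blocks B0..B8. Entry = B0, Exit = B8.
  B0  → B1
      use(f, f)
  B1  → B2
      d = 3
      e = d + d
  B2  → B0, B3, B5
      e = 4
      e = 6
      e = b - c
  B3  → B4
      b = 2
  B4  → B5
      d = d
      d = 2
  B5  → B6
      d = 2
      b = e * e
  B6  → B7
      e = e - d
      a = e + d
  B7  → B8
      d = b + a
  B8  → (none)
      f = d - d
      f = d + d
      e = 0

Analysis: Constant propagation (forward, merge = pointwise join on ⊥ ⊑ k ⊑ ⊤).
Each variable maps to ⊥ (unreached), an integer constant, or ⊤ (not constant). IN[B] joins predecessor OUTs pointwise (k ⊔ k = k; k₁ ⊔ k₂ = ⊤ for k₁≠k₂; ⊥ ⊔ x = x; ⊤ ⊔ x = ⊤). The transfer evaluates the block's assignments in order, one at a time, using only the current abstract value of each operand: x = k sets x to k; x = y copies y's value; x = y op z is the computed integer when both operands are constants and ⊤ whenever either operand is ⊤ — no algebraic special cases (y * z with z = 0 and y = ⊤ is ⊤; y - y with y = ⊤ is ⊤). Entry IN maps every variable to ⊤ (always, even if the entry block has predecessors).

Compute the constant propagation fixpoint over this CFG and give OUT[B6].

Fixpoint table:
  B0:  IN=(all ⊤)  OUT=(all ⊤)
  B1:  IN=(all ⊤)  OUT={d:3, e:6; rest ⊤}
  B2:  IN={d:3, e:6; rest ⊤}  OUT={d:3; rest ⊤}
  B3:  IN={d:3; rest ⊤}  OUT={b:2, d:3; rest ⊤}
  B4:  IN={b:2, d:3; rest ⊤}  OUT={b:2, d:2; rest ⊤}
  B5:  IN=(all ⊤)  OUT={d:2; rest ⊤}
  B6:  IN={d:2; rest ⊤}  OUT={d:2; rest ⊤}
  B7:  IN={d:2; rest ⊤}  OUT=(all ⊤)
  B8:  IN=(all ⊤)  OUT={e:0; rest ⊤}

Merge at B6: IN[B6] = OUT[B5] = {a: ⊤, b: ⊤, c: ⊤, d: 2, e: ⊤, f: ⊤}
Applying B6's transfer function to that IN value gives OUT[B6] (row B6 above).

Answer: {a: ⊤, b: ⊤, c: ⊤, d: 2, e: ⊤, f: ⊤}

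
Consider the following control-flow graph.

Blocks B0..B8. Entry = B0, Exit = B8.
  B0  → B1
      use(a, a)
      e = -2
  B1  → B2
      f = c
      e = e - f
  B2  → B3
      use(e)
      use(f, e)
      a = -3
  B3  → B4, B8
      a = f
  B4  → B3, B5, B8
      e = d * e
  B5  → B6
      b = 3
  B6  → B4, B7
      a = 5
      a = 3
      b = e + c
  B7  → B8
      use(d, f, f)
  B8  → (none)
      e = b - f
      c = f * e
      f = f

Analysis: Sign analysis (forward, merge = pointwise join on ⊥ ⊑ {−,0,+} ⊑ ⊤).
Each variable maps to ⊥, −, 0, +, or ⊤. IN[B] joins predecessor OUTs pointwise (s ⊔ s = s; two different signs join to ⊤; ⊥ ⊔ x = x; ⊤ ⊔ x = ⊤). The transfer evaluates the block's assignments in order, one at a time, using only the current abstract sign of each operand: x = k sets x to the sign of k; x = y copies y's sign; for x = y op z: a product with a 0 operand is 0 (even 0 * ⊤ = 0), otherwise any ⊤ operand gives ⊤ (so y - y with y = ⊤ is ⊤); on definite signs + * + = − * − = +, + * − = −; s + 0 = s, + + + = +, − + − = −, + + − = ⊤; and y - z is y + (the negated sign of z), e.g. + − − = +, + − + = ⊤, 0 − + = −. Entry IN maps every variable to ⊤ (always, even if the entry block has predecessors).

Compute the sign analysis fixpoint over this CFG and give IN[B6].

Fixpoint table:
  B0:   IN=(all ⊤)   OUT={e:-; rest ⊤}
  B1:   IN={e:-; rest ⊤}   OUT=(all ⊤)
  B2:   IN=(all ⊤)   OUT={a:-; rest ⊤}
  B3:   IN=(all ⊤)   OUT=(all ⊤)
  B4:   IN=(all ⊤)   OUT=(all ⊤)
  B5:   IN=(all ⊤)   OUT={b:+; rest ⊤}
  B6:   IN={b:+; rest ⊤}   OUT={a:+; rest ⊤}
  B7:   IN={a:+; rest ⊤}   OUT={a:+; rest ⊤}
  B8:   IN=(all ⊤)   OUT=(all ⊤)

Merge at B6: IN[B6] = OUT[B5] = {a: ⊤, b: +, c: ⊤, d: ⊤, e: ⊤, f: ⊤}

Answer: {a: ⊤, b: +, c: ⊤, d: ⊤, e: ⊤, f: ⊤}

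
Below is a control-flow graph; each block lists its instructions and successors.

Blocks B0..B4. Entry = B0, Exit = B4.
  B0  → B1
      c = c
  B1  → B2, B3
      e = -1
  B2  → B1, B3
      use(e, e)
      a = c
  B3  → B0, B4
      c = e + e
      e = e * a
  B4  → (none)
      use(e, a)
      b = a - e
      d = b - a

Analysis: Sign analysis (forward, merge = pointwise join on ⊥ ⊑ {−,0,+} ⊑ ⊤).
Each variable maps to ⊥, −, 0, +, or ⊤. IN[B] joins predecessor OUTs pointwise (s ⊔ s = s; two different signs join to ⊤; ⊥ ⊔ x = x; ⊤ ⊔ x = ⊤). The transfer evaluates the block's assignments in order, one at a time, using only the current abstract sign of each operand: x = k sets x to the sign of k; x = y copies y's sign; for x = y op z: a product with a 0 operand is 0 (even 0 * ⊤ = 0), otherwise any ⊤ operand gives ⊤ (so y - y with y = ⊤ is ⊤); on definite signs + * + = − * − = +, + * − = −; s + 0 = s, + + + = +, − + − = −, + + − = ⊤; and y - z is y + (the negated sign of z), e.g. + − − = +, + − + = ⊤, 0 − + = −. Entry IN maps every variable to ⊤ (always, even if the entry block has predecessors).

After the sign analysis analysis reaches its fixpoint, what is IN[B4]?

Answer: {a: ⊤, b: ⊤, c: -, d: ⊤, e: ⊤, f: ⊤}

Working:
Per-block solution:
  B0:   IN=(all ⊤)   OUT=(all ⊤)
  B1:   IN=(all ⊤)   OUT={e:-; rest ⊤}
  B2:   IN={e:-; rest ⊤}   OUT={e:-; rest ⊤}
  B3:   IN={e:-; rest ⊤}   OUT={c:-; rest ⊤}
  B4:   IN={c:-; rest ⊤}   OUT={c:-; rest ⊤}

Merge at B4: IN[B4] = OUT[B3] = {a: ⊤, b: ⊤, c: -, d: ⊤, e: ⊤, f: ⊤}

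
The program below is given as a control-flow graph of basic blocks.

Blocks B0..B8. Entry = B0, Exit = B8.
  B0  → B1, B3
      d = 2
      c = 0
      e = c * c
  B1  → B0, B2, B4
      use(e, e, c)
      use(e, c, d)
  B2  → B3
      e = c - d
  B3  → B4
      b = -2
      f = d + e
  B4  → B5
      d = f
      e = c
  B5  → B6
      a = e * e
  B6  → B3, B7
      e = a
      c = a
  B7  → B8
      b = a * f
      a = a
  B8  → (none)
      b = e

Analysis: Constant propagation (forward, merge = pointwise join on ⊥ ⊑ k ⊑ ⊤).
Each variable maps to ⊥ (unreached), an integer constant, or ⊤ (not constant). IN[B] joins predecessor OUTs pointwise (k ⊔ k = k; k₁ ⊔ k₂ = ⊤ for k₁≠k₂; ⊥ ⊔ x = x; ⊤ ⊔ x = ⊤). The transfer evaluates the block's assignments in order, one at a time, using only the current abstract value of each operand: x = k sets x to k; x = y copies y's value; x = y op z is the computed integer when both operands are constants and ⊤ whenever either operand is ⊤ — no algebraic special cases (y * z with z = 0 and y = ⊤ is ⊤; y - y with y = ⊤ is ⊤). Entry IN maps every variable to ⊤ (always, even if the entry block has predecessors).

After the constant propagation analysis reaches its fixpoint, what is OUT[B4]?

Answer: {a: ⊤, b: ⊤, c: 0, d: ⊤, e: 0, f: ⊤}

Working:
Per-block solution:
  B0:   IN=(all ⊤)   OUT={c:0, d:2, e:0; rest ⊤}
  B1:   IN={c:0, d:2, e:0; rest ⊤}   OUT={c:0, d:2, e:0; rest ⊤}
  B2:   IN={c:0, d:2, e:0; rest ⊤}   OUT={c:0, d:2, e:-2; rest ⊤}
  B3:   IN={c:0; rest ⊤}   OUT={b:-2, c:0; rest ⊤}
  B4:   IN={c:0; rest ⊤}   OUT={c:0, e:0; rest ⊤}
  B5:   IN={c:0, e:0; rest ⊤}   OUT={a:0, c:0, e:0; rest ⊤}
  B6:   IN={a:0, c:0, e:0; rest ⊤}   OUT={a:0, c:0, e:0; rest ⊤}
  B7:   IN={a:0, c:0, e:0; rest ⊤}   OUT={a:0, c:0, e:0; rest ⊤}
  B8:   IN={a:0, c:0, e:0; rest ⊤}   OUT={a:0, b:0, c:0, e:0; rest ⊤}

Merge at B4: IN[B4] = OUT[B1] ⊔ OUT[B3] = {a: ⊤, b: ⊤, c: 0, d: ⊤, e: ⊤, f: ⊤}
Applying B4's transfer function to that IN value gives OUT[B4] (row B4 above).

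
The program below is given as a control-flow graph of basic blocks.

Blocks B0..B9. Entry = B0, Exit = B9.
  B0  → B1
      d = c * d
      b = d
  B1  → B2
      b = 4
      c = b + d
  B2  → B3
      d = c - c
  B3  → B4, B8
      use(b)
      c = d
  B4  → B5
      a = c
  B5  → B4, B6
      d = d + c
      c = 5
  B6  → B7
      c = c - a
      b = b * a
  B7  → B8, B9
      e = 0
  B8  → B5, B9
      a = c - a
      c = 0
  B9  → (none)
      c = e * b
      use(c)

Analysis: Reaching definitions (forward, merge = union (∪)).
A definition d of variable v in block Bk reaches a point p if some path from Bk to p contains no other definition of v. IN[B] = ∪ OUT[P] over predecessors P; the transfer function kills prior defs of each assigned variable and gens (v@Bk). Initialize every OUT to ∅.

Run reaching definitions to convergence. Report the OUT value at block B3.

Answer: {b@B1, c@B3, d@B2}

Working:
Converged values:
  B0:   IN={}   OUT={b@B0, d@B0}
  B1:   IN={b@B0, d@B0}   OUT={b@B1, c@B1, d@B0}
  B2:   IN={b@B1, c@B1, d@B0}   OUT={b@B1, c@B1, d@B2}
  B3:   IN={b@B1, c@B1, d@B2}   OUT={b@B1, c@B3, d@B2}
  B4:   IN={a@B4, a@B8, b@B1, b@B6, c@B3, c@B5, d@B2, d@B5, e@B7}   OUT={a@B4, b@B1, b@B6, c@B3, c@B5, d@B2, d@B5, e@B7}
  B5:   IN={a@B4, a@B8, b@B1, b@B6, c@B3, c@B5, c@B8, d@B2, d@B5, e@B7}   OUT={a@B4, a@B8, b@B1, b@B6, c@B5, d@B5, e@B7}
  B6:   IN={a@B4, a@B8, b@B1, b@B6, c@B5, d@B5, e@B7}   OUT={a@B4, a@B8, b@B6, c@B6, d@B5, e@B7}
  B7:   IN={a@B4, a@B8, b@B6, c@B6, d@B5, e@B7}   OUT={a@B4, a@B8, b@B6, c@B6, d@B5, e@B7}
  B8:   IN={a@B4, a@B8, b@B1, b@B6, c@B3, c@B6, d@B2, d@B5, e@B7}   OUT={a@B8, b@B1, b@B6, c@B8, d@B2, d@B5, e@B7}
  B9:   IN={a@B4, a@B8, b@B1, b@B6, c@B6, c@B8, d@B2, d@B5, e@B7}   OUT={a@B4, a@B8, b@B1, b@B6, c@B9, d@B2, d@B5, e@B7}

Merge at B3: IN[B3] = OUT[B2] = {b@B1, c@B1, d@B2}
Applying B3's transfer function to that IN value gives OUT[B3] (row B3 above).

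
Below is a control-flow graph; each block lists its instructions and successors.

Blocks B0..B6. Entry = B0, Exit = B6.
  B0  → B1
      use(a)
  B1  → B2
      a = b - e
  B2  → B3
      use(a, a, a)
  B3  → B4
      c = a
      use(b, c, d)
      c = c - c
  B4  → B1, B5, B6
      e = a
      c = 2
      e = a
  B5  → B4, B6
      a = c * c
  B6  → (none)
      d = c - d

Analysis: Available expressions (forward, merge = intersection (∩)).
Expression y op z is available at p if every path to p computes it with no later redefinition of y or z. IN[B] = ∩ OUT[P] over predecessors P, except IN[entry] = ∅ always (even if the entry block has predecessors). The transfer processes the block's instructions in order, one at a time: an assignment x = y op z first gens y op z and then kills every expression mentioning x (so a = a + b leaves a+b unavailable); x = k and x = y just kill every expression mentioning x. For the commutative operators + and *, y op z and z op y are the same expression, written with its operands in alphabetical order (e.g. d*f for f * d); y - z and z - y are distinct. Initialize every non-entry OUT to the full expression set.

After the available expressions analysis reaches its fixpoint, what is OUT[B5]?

Answer: {c*c}

Working:
Fixpoint table:
  B0: | IN={} | OUT={}
  B1: | IN={} | OUT={b-e}
  B2: | IN={b-e} | OUT={b-e}
  B3: | IN={b-e} | OUT={b-e}
  B4: | IN={} | OUT={}
  B5: | IN={} | OUT={c*c}
  B6: | IN={} | OUT={}

Merge at B5: IN[B5] = OUT[B4] = {}
Applying B5's transfer function to that IN value gives OUT[B5] (row B5 above).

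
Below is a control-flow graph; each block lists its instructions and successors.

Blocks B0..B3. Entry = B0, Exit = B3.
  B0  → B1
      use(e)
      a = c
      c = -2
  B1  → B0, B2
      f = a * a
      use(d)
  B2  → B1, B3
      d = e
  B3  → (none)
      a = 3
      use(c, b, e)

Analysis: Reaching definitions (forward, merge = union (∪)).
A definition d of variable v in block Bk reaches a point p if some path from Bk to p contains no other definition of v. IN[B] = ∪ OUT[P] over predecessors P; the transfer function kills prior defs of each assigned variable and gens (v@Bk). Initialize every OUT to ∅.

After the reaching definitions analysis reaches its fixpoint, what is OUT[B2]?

Per-block solution:
  B0: | IN={a@B0, c@B0, d@B2, f@B1} | OUT={a@B0, c@B0, d@B2, f@B1}
  B1: | IN={a@B0, c@B0, d@B2, f@B1} | OUT={a@B0, c@B0, d@B2, f@B1}
  B2: | IN={a@B0, c@B0, d@B2, f@B1} | OUT={a@B0, c@B0, d@B2, f@B1}
  B3: | IN={a@B0, c@B0, d@B2, f@B1} | OUT={a@B3, c@B0, d@B2, f@B1}

Merge at B2: IN[B2] = OUT[B1] = {a@B0, c@B0, d@B2, f@B1}
Applying B2's transfer function to that IN value gives OUT[B2] (row B2 above).

Answer: {a@B0, c@B0, d@B2, f@B1}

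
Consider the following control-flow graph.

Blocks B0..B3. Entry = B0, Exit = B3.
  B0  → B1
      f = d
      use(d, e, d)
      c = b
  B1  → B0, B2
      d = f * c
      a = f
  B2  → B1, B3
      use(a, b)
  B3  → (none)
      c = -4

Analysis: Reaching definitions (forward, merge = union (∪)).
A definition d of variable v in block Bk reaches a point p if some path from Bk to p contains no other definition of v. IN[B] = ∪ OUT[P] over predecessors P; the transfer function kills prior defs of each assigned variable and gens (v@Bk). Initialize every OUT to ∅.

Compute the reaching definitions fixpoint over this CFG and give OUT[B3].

Answer: {a@B1, c@B3, d@B1, f@B0}

Trace:
Converged values:
  B0: | IN={a@B1, c@B0, d@B1, f@B0} | OUT={a@B1, c@B0, d@B1, f@B0}
  B1: | IN={a@B1, c@B0, d@B1, f@B0} | OUT={a@B1, c@B0, d@B1, f@B0}
  B2: | IN={a@B1, c@B0, d@B1, f@B0} | OUT={a@B1, c@B0, d@B1, f@B0}
  B3: | IN={a@B1, c@B0, d@B1, f@B0} | OUT={a@B1, c@B3, d@B1, f@B0}

Merge at B3: IN[B3] = OUT[B2] = {a@B1, c@B0, d@B1, f@B0}
Applying B3's transfer function to that IN value gives OUT[B3] (row B3 above).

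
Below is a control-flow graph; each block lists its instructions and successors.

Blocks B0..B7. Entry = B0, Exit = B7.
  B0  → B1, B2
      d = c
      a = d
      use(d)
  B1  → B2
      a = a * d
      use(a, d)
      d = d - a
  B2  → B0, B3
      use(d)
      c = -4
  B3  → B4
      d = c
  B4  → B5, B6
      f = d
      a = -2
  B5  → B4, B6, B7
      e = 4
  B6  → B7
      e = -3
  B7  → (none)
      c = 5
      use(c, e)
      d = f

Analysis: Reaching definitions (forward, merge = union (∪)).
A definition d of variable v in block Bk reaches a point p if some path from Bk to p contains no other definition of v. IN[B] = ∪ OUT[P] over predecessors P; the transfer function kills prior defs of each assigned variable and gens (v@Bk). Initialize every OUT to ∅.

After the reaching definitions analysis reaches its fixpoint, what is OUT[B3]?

Answer: {a@B0, a@B1, c@B2, d@B3}

Working:
Converged values:
  B0: | IN={a@B0, a@B1, c@B2, d@B0, d@B1} | OUT={a@B0, c@B2, d@B0}
  B1: | IN={a@B0, c@B2, d@B0} | OUT={a@B1, c@B2, d@B1}
  B2: | IN={a@B0, a@B1, c@B2, d@B0, d@B1} | OUT={a@B0, a@B1, c@B2, d@B0, d@B1}
  B3: | IN={a@B0, a@B1, c@B2, d@B0, d@B1} | OUT={a@B0, a@B1, c@B2, d@B3}
  B4: | IN={a@B0, a@B1, a@B4, c@B2, d@B3, e@B5, f@B4} | OUT={a@B4, c@B2, d@B3, e@B5, f@B4}
  B5: | IN={a@B4, c@B2, d@B3, e@B5, f@B4} | OUT={a@B4, c@B2, d@B3, e@B5, f@B4}
  B6: | IN={a@B4, c@B2, d@B3, e@B5, f@B4} | OUT={a@B4, c@B2, d@B3, e@B6, f@B4}
  B7: | IN={a@B4, c@B2, d@B3, e@B5, e@B6, f@B4} | OUT={a@B4, c@B7, d@B7, e@B5, e@B6, f@B4}

Merge at B3: IN[B3] = OUT[B2] = {a@B0, a@B1, c@B2, d@B0, d@B1}
Applying B3's transfer function to that IN value gives OUT[B3] (row B3 above).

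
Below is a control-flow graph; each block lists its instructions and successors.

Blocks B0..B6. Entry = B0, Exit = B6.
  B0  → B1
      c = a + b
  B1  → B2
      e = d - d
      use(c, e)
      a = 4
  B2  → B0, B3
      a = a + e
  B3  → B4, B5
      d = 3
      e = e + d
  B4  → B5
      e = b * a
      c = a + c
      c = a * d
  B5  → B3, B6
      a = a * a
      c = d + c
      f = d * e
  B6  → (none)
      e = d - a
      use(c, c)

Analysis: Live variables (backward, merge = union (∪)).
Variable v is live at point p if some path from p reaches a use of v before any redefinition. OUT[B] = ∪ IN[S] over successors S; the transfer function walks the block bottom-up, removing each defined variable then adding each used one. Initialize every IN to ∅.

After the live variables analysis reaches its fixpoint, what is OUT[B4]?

Per-block solution:
  B0:   IN={a, b, d}   OUT={b, c, d}
  B1:   IN={b, c, d}   OUT={a, b, c, d, e}
  B2:   IN={a, b, c, d, e}   OUT={a, b, c, d, e}
  B3:   IN={a, b, c, e}   OUT={a, b, c, d, e}
  B4:   IN={a, b, c, d}   OUT={a, b, c, d, e}
  B5:   IN={a, b, c, d, e}   OUT={a, b, c, d, e}
  B6:   IN={a, c, d}   OUT={}

Merge at B4: OUT[B4] = IN[B5] = {a, b, c, d, e}

Answer: {a, b, c, d, e}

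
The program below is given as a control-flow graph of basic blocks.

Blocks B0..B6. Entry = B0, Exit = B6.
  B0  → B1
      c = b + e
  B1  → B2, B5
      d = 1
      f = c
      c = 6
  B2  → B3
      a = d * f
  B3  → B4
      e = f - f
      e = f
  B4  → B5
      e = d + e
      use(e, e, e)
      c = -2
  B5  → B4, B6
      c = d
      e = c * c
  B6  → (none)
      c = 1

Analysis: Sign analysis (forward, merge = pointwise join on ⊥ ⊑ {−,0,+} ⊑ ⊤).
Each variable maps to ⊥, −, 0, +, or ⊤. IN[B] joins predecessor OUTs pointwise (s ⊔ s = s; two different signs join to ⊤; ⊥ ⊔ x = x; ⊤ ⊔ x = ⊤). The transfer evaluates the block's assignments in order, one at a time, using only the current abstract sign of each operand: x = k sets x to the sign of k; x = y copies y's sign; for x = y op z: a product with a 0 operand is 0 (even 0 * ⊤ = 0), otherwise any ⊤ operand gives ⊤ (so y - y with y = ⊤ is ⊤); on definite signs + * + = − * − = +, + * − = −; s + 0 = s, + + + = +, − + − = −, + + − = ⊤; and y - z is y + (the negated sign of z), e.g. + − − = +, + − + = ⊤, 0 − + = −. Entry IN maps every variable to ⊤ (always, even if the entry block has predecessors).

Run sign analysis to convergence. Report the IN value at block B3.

Answer: {a: ⊤, b: ⊤, c: +, d: +, e: ⊤, f: ⊤}

Trace:
Per-block solution:
  B0: | IN=(all ⊤) | OUT=(all ⊤)
  B1: | IN=(all ⊤) | OUT={c:+, d:+; rest ⊤}
  B2: | IN={c:+, d:+; rest ⊤} | OUT={c:+, d:+; rest ⊤}
  B3: | IN={c:+, d:+; rest ⊤} | OUT={c:+, d:+; rest ⊤}
  B4: | IN={c:+, d:+; rest ⊤} | OUT={c:-, d:+; rest ⊤}
  B5: | IN={d:+; rest ⊤} | OUT={c:+, d:+, e:+; rest ⊤}
  B6: | IN={c:+, d:+, e:+; rest ⊤} | OUT={c:+, d:+, e:+; rest ⊤}

Merge at B3: IN[B3] = OUT[B2] = {a: ⊤, b: ⊤, c: +, d: +, e: ⊤, f: ⊤}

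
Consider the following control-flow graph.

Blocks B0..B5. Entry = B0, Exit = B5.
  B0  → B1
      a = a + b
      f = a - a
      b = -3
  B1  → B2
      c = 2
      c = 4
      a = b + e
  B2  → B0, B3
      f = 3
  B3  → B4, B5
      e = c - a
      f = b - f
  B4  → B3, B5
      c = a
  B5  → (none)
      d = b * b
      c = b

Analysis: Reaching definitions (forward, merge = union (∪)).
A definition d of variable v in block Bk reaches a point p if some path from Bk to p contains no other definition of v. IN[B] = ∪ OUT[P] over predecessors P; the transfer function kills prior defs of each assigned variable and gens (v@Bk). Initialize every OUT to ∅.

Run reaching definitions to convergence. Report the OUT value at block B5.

Fixpoint table:
  B0:   IN={a@B1, b@B0, c@B1, f@B2}   OUT={a@B0, b@B0, c@B1, f@B0}
  B1:   IN={a@B0, b@B0, c@B1, f@B0}   OUT={a@B1, b@B0, c@B1, f@B0}
  B2:   IN={a@B1, b@B0, c@B1, f@B0}   OUT={a@B1, b@B0, c@B1, f@B2}
  B3:   IN={a@B1, b@B0, c@B1, c@B4, e@B3, f@B2, f@B3}   OUT={a@B1, b@B0, c@B1, c@B4, e@B3, f@B3}
  B4:   IN={a@B1, b@B0, c@B1, c@B4, e@B3, f@B3}   OUT={a@B1, b@B0, c@B4, e@B3, f@B3}
  B5:   IN={a@B1, b@B0, c@B1, c@B4, e@B3, f@B3}   OUT={a@B1, b@B0, c@B5, d@B5, e@B3, f@B3}

Merge at B5: IN[B5] = OUT[B3] ⊔ OUT[B4] = {a@B1, b@B0, c@B1, c@B4, e@B3, f@B3}
Applying B5's transfer function to that IN value gives OUT[B5] (row B5 above).

Answer: {a@B1, b@B0, c@B5, d@B5, e@B3, f@B3}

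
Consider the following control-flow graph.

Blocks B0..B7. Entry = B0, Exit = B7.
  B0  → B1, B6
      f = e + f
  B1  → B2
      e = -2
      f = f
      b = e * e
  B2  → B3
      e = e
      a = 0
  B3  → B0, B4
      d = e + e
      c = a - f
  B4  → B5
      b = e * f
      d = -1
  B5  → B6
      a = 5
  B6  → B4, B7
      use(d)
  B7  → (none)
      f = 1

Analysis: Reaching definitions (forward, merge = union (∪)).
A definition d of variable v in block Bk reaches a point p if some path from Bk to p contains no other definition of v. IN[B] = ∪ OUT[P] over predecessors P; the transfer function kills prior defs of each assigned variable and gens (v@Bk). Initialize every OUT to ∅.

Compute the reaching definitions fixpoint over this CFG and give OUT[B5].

Per-block solution:
  B0:  IN={a@B2, b@B1, c@B3, d@B3, e@B2, f@B1}  OUT={a@B2, b@B1, c@B3, d@B3, e@B2, f@B0}
  B1:  IN={a@B2, b@B1, c@B3, d@B3, e@B2, f@B0}  OUT={a@B2, b@B1, c@B3, d@B3, e@B1, f@B1}
  B2:  IN={a@B2, b@B1, c@B3, d@B3, e@B1, f@B1}  OUT={a@B2, b@B1, c@B3, d@B3, e@B2, f@B1}
  B3:  IN={a@B2, b@B1, c@B3, d@B3, e@B2, f@B1}  OUT={a@B2, b@B1, c@B3, d@B3, e@B2, f@B1}
  B4:  IN={a@B2, a@B5, b@B1, b@B4, c@B3, d@B3, d@B4, e@B2, f@B0, f@B1}  OUT={a@B2, a@B5, b@B4, c@B3, d@B4, e@B2, f@B0, f@B1}
  B5:  IN={a@B2, a@B5, b@B4, c@B3, d@B4, e@B2, f@B0, f@B1}  OUT={a@B5, b@B4, c@B3, d@B4, e@B2, f@B0, f@B1}
  B6:  IN={a@B2, a@B5, b@B1, b@B4, c@B3, d@B3, d@B4, e@B2, f@B0, f@B1}  OUT={a@B2, a@B5, b@B1, b@B4, c@B3, d@B3, d@B4, e@B2, f@B0, f@B1}
  B7:  IN={a@B2, a@B5, b@B1, b@B4, c@B3, d@B3, d@B4, e@B2, f@B0, f@B1}  OUT={a@B2, a@B5, b@B1, b@B4, c@B3, d@B3, d@B4, e@B2, f@B7}

Merge at B5: IN[B5] = OUT[B4] = {a@B2, a@B5, b@B4, c@B3, d@B4, e@B2, f@B0, f@B1}
Applying B5's transfer function to that IN value gives OUT[B5] (row B5 above).

Answer: {a@B5, b@B4, c@B3, d@B4, e@B2, f@B0, f@B1}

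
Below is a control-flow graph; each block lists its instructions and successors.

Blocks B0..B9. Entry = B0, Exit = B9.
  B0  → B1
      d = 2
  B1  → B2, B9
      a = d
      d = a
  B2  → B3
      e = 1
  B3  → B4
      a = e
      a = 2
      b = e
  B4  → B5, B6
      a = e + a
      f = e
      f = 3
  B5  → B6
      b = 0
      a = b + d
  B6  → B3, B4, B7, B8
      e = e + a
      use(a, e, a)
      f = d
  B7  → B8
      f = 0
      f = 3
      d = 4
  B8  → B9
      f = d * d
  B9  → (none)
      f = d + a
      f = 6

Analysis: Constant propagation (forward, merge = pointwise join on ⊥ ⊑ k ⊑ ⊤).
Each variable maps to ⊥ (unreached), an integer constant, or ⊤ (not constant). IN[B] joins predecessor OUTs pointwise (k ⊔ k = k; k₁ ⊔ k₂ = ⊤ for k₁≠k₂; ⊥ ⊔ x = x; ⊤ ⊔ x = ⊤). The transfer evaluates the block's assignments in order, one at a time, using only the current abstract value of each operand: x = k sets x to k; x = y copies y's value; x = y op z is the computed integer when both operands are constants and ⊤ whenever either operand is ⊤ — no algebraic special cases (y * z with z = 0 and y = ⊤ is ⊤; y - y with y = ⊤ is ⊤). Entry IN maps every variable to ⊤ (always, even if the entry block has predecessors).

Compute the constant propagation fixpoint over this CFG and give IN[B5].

Answer: {a: ⊤, b: ⊤, c: ⊤, d: 2, e: ⊤, f: 3}

Working:
Converged values:
  B0:  IN=(all ⊤)  OUT={d:2; rest ⊤}
  B1:  IN={d:2; rest ⊤}  OUT={a:2, d:2; rest ⊤}
  B2:  IN={a:2, d:2; rest ⊤}  OUT={a:2, d:2, e:1; rest ⊤}
  B3:  IN={d:2; rest ⊤}  OUT={a:2, d:2; rest ⊤}
  B4:  IN={d:2; rest ⊤}  OUT={d:2, f:3; rest ⊤}
  B5:  IN={d:2, f:3; rest ⊤}  OUT={a:2, b:0, d:2, f:3; rest ⊤}
  B6:  IN={d:2, f:3; rest ⊤}  OUT={d:2, f:2; rest ⊤}
  B7:  IN={d:2, f:2; rest ⊤}  OUT={d:4, f:3; rest ⊤}
  B8:  IN=(all ⊤)  OUT=(all ⊤)
  B9:  IN=(all ⊤)  OUT={f:6; rest ⊤}

Merge at B5: IN[B5] = OUT[B4] = {a: ⊤, b: ⊤, c: ⊤, d: 2, e: ⊤, f: 3}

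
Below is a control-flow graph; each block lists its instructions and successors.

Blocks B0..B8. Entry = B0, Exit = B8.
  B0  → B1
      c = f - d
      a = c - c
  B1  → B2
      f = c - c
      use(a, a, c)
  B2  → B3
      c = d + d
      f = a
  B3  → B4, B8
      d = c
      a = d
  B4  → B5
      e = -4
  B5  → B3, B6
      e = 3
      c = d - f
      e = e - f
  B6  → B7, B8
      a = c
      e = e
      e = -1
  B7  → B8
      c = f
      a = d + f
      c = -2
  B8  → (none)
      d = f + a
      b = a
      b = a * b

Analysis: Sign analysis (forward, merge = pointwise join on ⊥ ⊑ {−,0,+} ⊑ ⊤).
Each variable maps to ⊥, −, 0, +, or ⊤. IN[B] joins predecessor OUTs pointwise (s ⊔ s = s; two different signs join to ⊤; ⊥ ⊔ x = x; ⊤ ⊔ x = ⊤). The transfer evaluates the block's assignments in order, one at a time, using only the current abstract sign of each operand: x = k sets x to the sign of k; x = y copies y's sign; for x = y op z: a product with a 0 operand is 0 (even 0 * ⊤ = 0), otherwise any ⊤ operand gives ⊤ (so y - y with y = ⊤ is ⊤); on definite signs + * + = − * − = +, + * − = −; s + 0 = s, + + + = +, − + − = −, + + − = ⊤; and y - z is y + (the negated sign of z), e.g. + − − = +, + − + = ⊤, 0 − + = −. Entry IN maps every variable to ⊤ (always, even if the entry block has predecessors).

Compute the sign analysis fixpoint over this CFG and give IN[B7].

Answer: {a: ⊤, b: ⊤, c: ⊤, d: ⊤, e: -, f: ⊤}

Working:
Converged values:
  B0: | IN=(all ⊤) | OUT=(all ⊤)
  B1: | IN=(all ⊤) | OUT=(all ⊤)
  B2: | IN=(all ⊤) | OUT=(all ⊤)
  B3: | IN=(all ⊤) | OUT=(all ⊤)
  B4: | IN=(all ⊤) | OUT={e:-; rest ⊤}
  B5: | IN={e:-; rest ⊤} | OUT=(all ⊤)
  B6: | IN=(all ⊤) | OUT={e:-; rest ⊤}
  B7: | IN={e:-; rest ⊤} | OUT={c:-, e:-; rest ⊤}
  B8: | IN=(all ⊤) | OUT=(all ⊤)

Merge at B7: IN[B7] = OUT[B6] = {a: ⊤, b: ⊤, c: ⊤, d: ⊤, e: -, f: ⊤}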